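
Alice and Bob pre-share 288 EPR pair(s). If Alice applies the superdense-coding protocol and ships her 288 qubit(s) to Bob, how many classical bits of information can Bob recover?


Superdense coding allows 2 classical bits per shared entangled pair.
288 pair(s) -> 2 * 288 = 576 classical bits

576


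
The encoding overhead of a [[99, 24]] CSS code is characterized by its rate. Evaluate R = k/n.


Code rate R = k/n
= 24/99
= 0.2424

0.2424


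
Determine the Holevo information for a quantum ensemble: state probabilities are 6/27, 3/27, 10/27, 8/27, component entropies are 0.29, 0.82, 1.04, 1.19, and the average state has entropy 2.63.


chi = S(rho) - sum_i p_i * S(rho_i)
Weighted entropy = 6/27 * 0.29 + 3/27 * 0.82 + 10/27 * 1.04 + 8/27 * 1.19
= 0.8933
chi = 2.63 - 0.8933
= 1.7367

1.7367


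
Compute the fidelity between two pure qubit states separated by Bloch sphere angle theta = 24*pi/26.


For states separated by angle theta on Bloch sphere:
F = cos^2(theta/2)
theta = 24*pi/26 = 2.8999
theta/2 = 1.4500
cos(theta/2) = 0.1205
F = 0.0145

0.0145


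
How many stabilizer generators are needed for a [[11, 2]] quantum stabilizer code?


For an [[n,k]] stabilizer code:
Number of stabilizer generators = n - k
= 11 - 2
= 9

9


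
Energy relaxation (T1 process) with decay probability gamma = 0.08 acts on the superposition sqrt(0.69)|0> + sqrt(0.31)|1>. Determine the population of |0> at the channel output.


For amplitude damping with parameter gamma on state sqrt(a)|0> + sqrt(b)|1>:
alpha^2 = 0.69, beta^2 = 0.31
P(|0>) = alpha^2 + gamma * beta^2
= 0.69 + 0.08 * 0.31
= 0.69 + 0.0248
= 0.7148

0.7148


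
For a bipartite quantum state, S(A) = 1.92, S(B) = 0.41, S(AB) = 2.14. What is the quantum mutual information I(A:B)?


I(A:B) = S(A) + S(B) - S(AB)
= 1.92 + 0.41 - 2.14
= 0.1900

0.1900


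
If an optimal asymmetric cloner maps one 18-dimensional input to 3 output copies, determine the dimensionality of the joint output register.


Output space = H^(tensor 3) where dim(H) = 18
dim = 18^3
= 324 (after 2 factors)
= 5832 (after 3 factors)
= 5832

5832


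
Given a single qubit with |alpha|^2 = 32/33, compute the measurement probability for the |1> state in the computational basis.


|alpha|^2 = 32/33 = 0.9697
|beta|^2 = 1 - 32/33 = 1/33 = 0.0303
P(|1>) = |beta|^2 = 0.0303

0.0303


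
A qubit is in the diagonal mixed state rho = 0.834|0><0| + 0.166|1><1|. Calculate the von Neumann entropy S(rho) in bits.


S = -p*log2(p) - (1-p)*log2(1-p)
p = 0.8340, 1-p = 0.1660
= -0.8340 * log2(0.8340) - 0.1660 * log2(0.1660)
= -(-0.2184) - (-0.4301)
= 0.6485

0.6485


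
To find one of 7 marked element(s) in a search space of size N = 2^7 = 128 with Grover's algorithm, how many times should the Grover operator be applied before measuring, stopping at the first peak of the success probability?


After j Grover iterations the success probability is P(j) = sin^2((2j+1)*theta), where sin(theta) = sqrt(k/N).
N = 2^7 = 128, k = 7
sin(theta) = sqrt(k/N) = 0.2338535867
theta = arcsin(sqrt(k/N)) = 0.2360392927 rad
P(j) reaches its first maximum when (2j+1)*theta is as close as possible to pi/2, i.e. j = round(pi/(4*theta) - 1/2).
pi/(4*theta) - 1/2 = 2.8274
(For comparison, the common estimate pi/4 * sqrt(N/k) = 3.3585; the exact maximiser is used here.)
Optimal iterations = 3

3


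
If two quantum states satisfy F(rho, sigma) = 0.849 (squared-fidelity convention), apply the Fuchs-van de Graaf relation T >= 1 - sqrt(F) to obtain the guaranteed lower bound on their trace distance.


Fuchs-van de Graaf (squared-fidelity convention): 1 - sqrt(F) <= T <= sqrt(1 - F).
Lower bound: T >= 1 - sqrt(F)
sqrt(F) = sqrt(0.849) = 0.9214
T >= 1 - 0.9214
T >= 0.0786

0.0786


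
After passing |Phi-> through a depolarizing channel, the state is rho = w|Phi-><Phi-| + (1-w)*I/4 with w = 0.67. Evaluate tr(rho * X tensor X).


|Phi-> = (|00> - |11>)/sqrt(2)
For the pure Bell state, <X_A X_B> = -1 (Bell-state Pauli correlator).
The maximally-mixed part I/4 has tr(I/4 * P tensor P) = 0 for any traceless Pauli P.
So <X_A X_B>_rho = w * (-1) + (1 - w) * 0
= 0.67 * (-1)
= -0.6700

-0.6700


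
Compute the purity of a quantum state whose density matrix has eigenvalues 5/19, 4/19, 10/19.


tr(rho^2) = sum of eigenvalues squared
= (5/19)^2 + (4/19)^2 + (10/19)^2
= (25 + 16 + 100) / 361
= 141/361
= 0.3906

0.3906


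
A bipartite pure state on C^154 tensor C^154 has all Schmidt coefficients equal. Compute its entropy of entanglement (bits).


For a maximally entangled state in d x d:
S = log2(d) = log2(154)
= 7.2668

7.2668


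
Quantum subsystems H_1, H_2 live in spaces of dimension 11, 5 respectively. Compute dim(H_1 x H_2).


dim(H_1 x H_2) = 11 * 5
= 55

55


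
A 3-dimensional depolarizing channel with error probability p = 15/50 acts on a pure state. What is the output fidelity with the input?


F = (1-p) + p/d
= (1 - 0.3000) + 0.3000/3
= 0.7000 + 0.1000
= 0.8000

0.8000


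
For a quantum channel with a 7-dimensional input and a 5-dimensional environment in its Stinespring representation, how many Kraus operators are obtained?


Tracing out the environment in an orthonormal basis {|i>_E} gives Kraus operators K_i = <i|_E U |0>_E.
Number of Kraus operators = dim(H_env) = d_env
= 5

5


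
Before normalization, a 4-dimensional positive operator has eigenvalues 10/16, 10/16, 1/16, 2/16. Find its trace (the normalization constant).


tr(M) = sum of eigenvalues
= 10/16 + 10/16 + 1/16 + 2/16
= 23/16
= 1.4375

1.4375


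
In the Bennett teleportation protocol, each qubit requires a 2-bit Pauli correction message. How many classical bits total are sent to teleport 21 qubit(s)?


Quantum teleportation requires 2 classical bits per qubit teleported.
21 qubit(s) -> 2 * 21 = 42 classical bits

42


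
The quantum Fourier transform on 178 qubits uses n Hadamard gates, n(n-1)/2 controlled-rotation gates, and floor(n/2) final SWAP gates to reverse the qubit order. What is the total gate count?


Hadamard gates: 178
Controlled rotations: n*(n-1)/2 = 178*177/2 = 15753
SWAP gates: floor(n/2) = floor(178/2) = 89
Total = 178 + 15753 + 89
= 16020

16020


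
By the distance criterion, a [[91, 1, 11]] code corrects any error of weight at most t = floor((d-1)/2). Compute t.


Code parameters: [[91, 1, 11]], distance d = 11.
Number of correctable errors = floor((d-1)/2)
= floor((11 - 1)/2)
= floor(10/2)
= 5

5


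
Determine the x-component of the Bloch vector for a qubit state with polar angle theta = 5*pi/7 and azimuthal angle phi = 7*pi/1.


theta = 2.2440, phi = 21.9911
r_x = sin(theta)*cos(phi) = 0.7818 * -1.0000
r_x = -0.7818

-0.7818


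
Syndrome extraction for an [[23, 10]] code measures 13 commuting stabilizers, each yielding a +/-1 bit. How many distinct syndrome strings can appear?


Each stabilizer generator gives a binary (+1 or -1) measurement outcome.
With 13 independent generators:
Total syndromes = 2^13
= 8192

8192


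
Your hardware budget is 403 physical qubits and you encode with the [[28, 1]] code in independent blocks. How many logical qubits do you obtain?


Each code block uses 28 physical qubits for 1 logical qubit(s).
Number of complete blocks = floor(403 / 28) = 14
Logical qubits = 14 * 1
= 14

14


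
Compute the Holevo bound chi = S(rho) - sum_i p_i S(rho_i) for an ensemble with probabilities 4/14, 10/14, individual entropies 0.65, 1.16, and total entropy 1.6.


chi = S(rho) - sum_i p_i * S(rho_i)
Weighted entropy = 4/14 * 0.65 + 10/14 * 1.16
= 1.0143
chi = 1.6 - 1.0143
= 0.5857

0.5857


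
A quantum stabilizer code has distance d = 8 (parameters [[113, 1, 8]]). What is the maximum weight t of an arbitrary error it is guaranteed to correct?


Code parameters: [[113, 1, 8]], distance d = 8.
Number of correctable errors = floor((d-1)/2)
= floor((8 - 1)/2)
= floor(7/2)
= 3

3


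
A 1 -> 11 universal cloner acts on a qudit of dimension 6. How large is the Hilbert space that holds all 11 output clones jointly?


Output space = H^(tensor 11) where dim(H) = 6
dim = 6^11
= 36 (after 2 factors)
= 216 (after 3 factors)
= 1296 (after 4 factors)
= 7776 (after 5 factors)
= 46656 (after 6 factors)
= 279936 (after 7 factors)
= 1679616 (after 8 factors)
= 10077696 (after 9 factors)
= 60466176 (after 10 factors)
= 362797056 (after 11 factors)
= 362797056

362797056


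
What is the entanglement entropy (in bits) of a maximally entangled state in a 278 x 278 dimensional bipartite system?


For a maximally entangled state in d x d:
S = log2(d) = log2(278)
= 8.1189

8.1189


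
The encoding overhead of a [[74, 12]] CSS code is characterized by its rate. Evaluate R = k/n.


Code rate R = k/n
= 12/74
= 0.1622

0.1622


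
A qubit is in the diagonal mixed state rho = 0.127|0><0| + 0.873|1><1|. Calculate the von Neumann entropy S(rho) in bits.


S = -p*log2(p) - (1-p)*log2(1-p)
p = 0.1270, 1-p = 0.8730
= -0.1270 * log2(0.1270) - 0.8730 * log2(0.8730)
= -(-0.3781) - (-0.1711)
= 0.5492

0.5492


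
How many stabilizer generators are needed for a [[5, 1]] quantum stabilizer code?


For an [[n,k]] stabilizer code:
Number of stabilizer generators = n - k
= 5 - 1
= 4

4


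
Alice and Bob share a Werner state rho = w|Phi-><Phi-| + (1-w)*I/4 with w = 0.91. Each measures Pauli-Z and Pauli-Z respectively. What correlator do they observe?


|Phi-> = (|00> - |11>)/sqrt(2)
For the pure Bell state, <Z_A Z_B> = +1 (Bell-state Pauli correlator).
The maximally-mixed part I/4 has tr(I/4 * P tensor P) = 0 for any traceless Pauli P.
So <Z_A Z_B>_rho = w * (+1) + (1 - w) * 0
= 0.91 * (+1)
= 0.9100

0.9100


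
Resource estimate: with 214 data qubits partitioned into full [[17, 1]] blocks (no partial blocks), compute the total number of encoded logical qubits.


Each code block uses 17 physical qubits for 1 logical qubit(s).
Number of complete blocks = floor(214 / 17) = 12
Logical qubits = 12 * 1
= 12

12


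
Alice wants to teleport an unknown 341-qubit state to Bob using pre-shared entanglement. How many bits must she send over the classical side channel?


Quantum teleportation requires 2 classical bits per qubit teleported.
341 qubit(s) -> 2 * 341 = 682 classical bits

682


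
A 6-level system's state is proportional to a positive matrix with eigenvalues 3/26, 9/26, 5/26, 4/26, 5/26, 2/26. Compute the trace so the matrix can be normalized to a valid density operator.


tr(M) = sum of eigenvalues
= 3/26 + 9/26 + 5/26 + 4/26 + 5/26 + 2/26
= 28/26
= 1.0769

1.0769


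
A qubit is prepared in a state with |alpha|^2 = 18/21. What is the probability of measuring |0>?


|alpha|^2 = 18/21 = 0.8571
|beta|^2 = 1 - 18/21 = 3/21 = 0.1429
P(|0>) = |alpha|^2 = 0.8571

0.8571


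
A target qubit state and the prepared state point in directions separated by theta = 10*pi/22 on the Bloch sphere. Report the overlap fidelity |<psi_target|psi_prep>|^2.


For states separated by angle theta on Bloch sphere:
F = cos^2(theta/2)
theta = 10*pi/22 = 1.4280
theta/2 = 0.7140
cos(theta/2) = 0.7557
F = 0.5712

0.5712


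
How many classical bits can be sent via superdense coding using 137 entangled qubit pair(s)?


Superdense coding allows 2 classical bits per shared entangled pair.
137 pair(s) -> 2 * 137 = 274 classical bits

274


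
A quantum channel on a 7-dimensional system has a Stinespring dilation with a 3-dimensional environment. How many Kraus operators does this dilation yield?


Tracing out the environment in an orthonormal basis {|i>_E} gives Kraus operators K_i = <i|_E U |0>_E.
Number of Kraus operators = dim(H_env) = d_env
= 3

3


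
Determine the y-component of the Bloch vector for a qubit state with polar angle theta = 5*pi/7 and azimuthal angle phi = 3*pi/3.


theta = 2.2440, phi = 3.1416
r_y = sin(theta)*sin(phi) = 0.7818 * 0.0000
r_y = 0.0000

0.0000


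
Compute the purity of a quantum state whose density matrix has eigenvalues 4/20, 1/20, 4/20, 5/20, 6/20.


tr(rho^2) = sum of eigenvalues squared
= (4/20)^2 + (1/20)^2 + (4/20)^2 + (5/20)^2 + (6/20)^2
= (16 + 1 + 16 + 25 + 36) / 400
= 94/400
= 0.2350

0.2350


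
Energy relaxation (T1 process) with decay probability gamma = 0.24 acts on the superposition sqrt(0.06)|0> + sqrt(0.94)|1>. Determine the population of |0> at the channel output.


For amplitude damping with parameter gamma on state sqrt(a)|0> + sqrt(b)|1>:
alpha^2 = 0.06, beta^2 = 0.94
P(|0>) = alpha^2 + gamma * beta^2
= 0.06 + 0.24 * 0.94
= 0.06 + 0.2256
= 0.2856

0.2856


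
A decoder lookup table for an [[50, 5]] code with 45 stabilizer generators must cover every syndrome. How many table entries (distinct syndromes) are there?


Each stabilizer generator gives a binary (+1 or -1) measurement outcome.
With 45 independent generators:
Total syndromes = 2^45
= 35184372088832

35184372088832


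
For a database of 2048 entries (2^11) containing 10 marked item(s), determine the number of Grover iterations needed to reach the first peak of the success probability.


After j Grover iterations the success probability is P(j) = sin^2((2j+1)*theta), where sin(theta) = sqrt(k/N).
N = 2^11 = 2048, k = 10
sin(theta) = sqrt(k/N) = 0.0698771243
theta = arcsin(sqrt(k/N)) = 0.06993411576 rad
P(j) reaches its first maximum when (2j+1)*theta is as close as possible to pi/2, i.e. j = round(pi/(4*theta) - 1/2).
pi/(4*theta) - 1/2 = 10.7305
(For comparison, the common estimate pi/4 * sqrt(N/k) = 11.2397; the exact maximiser is used here.)
Optimal iterations = 11

11


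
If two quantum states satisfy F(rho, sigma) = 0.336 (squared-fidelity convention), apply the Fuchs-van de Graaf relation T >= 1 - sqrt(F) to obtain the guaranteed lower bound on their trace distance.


Fuchs-van de Graaf (squared-fidelity convention): 1 - sqrt(F) <= T <= sqrt(1 - F).
Lower bound: T >= 1 - sqrt(F)
sqrt(F) = sqrt(0.336) = 0.5797
T >= 1 - 0.5797
T >= 0.4203

0.4203


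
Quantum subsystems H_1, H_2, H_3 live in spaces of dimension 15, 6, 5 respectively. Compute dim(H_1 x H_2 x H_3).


dim(H_1 x H_2 x H_3) = 15 * 6 * 5
= 90 * 5
= 450

450


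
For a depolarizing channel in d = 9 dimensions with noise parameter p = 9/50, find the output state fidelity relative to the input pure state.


F = (1-p) + p/d
= (1 - 0.1800) + 0.1800/9
= 0.8200 + 0.0200
= 0.8400

0.8400


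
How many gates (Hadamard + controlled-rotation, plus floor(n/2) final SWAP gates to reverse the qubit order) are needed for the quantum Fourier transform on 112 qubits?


Hadamard gates: 112
Controlled rotations: n*(n-1)/2 = 112*111/2 = 6216
SWAP gates: floor(n/2) = floor(112/2) = 56
Total = 112 + 6216 + 56
= 6384

6384


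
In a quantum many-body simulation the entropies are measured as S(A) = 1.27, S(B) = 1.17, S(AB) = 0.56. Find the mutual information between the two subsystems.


I(A:B) = S(A) + S(B) - S(AB)
= 1.27 + 1.17 - 0.56
= 1.8800

1.8800


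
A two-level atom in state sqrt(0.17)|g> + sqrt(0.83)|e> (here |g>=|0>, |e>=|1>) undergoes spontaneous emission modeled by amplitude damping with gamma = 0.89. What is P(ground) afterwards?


For amplitude damping with parameter gamma on state sqrt(a)|0> + sqrt(b)|1>:
alpha^2 = 0.17, beta^2 = 0.83
P(|0>) = alpha^2 + gamma * beta^2
= 0.17 + 0.89 * 0.83
= 0.17 + 0.7387
= 0.9087

0.9087


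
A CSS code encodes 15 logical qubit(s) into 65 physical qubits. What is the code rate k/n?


Code rate R = k/n
= 15/65
= 0.2308

0.2308


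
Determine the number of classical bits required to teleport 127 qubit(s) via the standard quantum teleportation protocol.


Quantum teleportation requires 2 classical bits per qubit teleported.
127 qubit(s) -> 2 * 127 = 254 classical bits

254


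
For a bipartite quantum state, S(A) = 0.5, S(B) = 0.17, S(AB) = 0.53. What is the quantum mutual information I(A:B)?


I(A:B) = S(A) + S(B) - S(AB)
= 0.5 + 0.17 - 0.53
= 0.1400

0.1400


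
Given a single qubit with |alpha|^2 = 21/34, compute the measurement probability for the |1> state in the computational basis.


|alpha|^2 = 21/34 = 0.6176
|beta|^2 = 1 - 21/34 = 13/34 = 0.3824
P(|1>) = |beta|^2 = 0.3824

0.3824


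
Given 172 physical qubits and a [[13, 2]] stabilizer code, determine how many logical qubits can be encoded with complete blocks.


Each code block uses 13 physical qubits for 2 logical qubit(s).
Number of complete blocks = floor(172 / 13) = 13
Logical qubits = 13 * 2
= 26

26


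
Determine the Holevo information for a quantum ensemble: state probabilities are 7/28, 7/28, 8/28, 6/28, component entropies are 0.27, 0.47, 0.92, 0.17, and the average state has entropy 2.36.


chi = S(rho) - sum_i p_i * S(rho_i)
Weighted entropy = 7/28 * 0.27 + 7/28 * 0.47 + 8/28 * 0.92 + 6/28 * 0.17
= 0.4843
chi = 2.36 - 0.4843
= 1.8757

1.8757


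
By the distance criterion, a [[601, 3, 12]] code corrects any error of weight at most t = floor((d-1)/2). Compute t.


Code parameters: [[601, 3, 12]], distance d = 12.
Number of correctable errors = floor((d-1)/2)
= floor((12 - 1)/2)
= floor(11/2)
= 5

5


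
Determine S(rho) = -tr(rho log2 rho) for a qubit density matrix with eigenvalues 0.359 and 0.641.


S = -p*log2(p) - (1-p)*log2(1-p)
p = 0.3590, 1-p = 0.6410
= -0.3590 * log2(0.3590) - 0.6410 * log2(0.6410)
= -(-0.5306) - (-0.4113)
= 0.9418

0.9418


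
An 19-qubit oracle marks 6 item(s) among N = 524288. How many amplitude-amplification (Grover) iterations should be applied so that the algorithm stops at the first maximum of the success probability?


After j Grover iterations the success probability is P(j) = sin^2((2j+1)*theta), where sin(theta) = sqrt(k/N).
N = 2^19 = 524288, k = 6
sin(theta) = sqrt(k/N) = 0.003382911734
theta = arcsin(sqrt(k/N)) = 0.003382918186 rad
P(j) reaches its first maximum when (2j+1)*theta is as close as possible to pi/2, i.e. j = round(pi/(4*theta) - 1/2).
pi/(4*theta) - 1/2 = 231.6659
(For comparison, the common estimate pi/4 * sqrt(N/k) = 232.1663; the exact maximiser is used here.)
Optimal iterations = 232

232


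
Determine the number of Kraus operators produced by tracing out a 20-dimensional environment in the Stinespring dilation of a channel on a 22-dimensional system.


Tracing out the environment in an orthonormal basis {|i>_E} gives Kraus operators K_i = <i|_E U |0>_E.
Number of Kraus operators = dim(H_env) = d_env
= 20

20


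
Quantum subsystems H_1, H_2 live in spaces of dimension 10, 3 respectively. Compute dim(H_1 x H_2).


dim(H_1 x H_2) = 10 * 3
= 30

30


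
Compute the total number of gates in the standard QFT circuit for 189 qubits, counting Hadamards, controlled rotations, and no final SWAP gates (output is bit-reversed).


Hadamard gates: 189
Controlled rotations: n*(n-1)/2 = 189*188/2 = 17766
SWAP gates: 0 (omitted)
Total = 189 + 17766
= 17955

17955


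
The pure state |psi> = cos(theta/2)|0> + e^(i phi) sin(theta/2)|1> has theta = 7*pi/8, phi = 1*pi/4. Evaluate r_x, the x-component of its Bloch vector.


theta = 2.7489, phi = 0.7854
r_x = sin(theta)*cos(phi) = 0.3827 * 0.7071
r_x = 0.2706

0.2706


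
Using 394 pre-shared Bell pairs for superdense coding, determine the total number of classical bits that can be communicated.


Superdense coding allows 2 classical bits per shared entangled pair.
394 pair(s) -> 2 * 394 = 788 classical bits

788


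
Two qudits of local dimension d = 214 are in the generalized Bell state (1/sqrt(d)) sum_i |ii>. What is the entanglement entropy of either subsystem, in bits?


For a maximally entangled state in d x d:
S = log2(d) = log2(214)
= 7.7415

7.7415


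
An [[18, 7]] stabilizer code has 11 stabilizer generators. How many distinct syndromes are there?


Each stabilizer generator gives a binary (+1 or -1) measurement outcome.
With 11 independent generators:
Total syndromes = 2^11
= 2048

2048


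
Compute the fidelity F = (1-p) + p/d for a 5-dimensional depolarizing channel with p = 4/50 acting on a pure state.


F = (1-p) + p/d
= (1 - 0.0800) + 0.0800/5
= 0.9200 + 0.0160
= 0.9360

0.9360


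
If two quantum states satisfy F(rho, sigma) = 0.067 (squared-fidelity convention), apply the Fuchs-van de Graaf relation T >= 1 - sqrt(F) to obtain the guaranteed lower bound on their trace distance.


Fuchs-van de Graaf (squared-fidelity convention): 1 - sqrt(F) <= T <= sqrt(1 - F).
Lower bound: T >= 1 - sqrt(F)
sqrt(F) = sqrt(0.067) = 0.2588
T >= 1 - 0.2588
T >= 0.7412

0.7412


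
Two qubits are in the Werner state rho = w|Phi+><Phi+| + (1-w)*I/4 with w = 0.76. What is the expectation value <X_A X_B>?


|Phi+> = (|00> + |11>)/sqrt(2)
For the pure Bell state, <X_A X_B> = +1 (Bell-state Pauli correlator).
The maximally-mixed part I/4 has tr(I/4 * P tensor P) = 0 for any traceless Pauli P.
So <X_A X_B>_rho = w * (+1) + (1 - w) * 0
= 0.76 * (+1)
= 0.7600

0.7600


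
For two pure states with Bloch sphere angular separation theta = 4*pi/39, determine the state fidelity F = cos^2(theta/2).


For states separated by angle theta on Bloch sphere:
F = cos^2(theta/2)
theta = 4*pi/39 = 0.3222
theta/2 = 0.1611
cos(theta/2) = 0.9871
F = 0.9743

0.9743


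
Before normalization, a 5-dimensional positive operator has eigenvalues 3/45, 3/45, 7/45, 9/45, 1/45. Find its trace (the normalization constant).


tr(M) = sum of eigenvalues
= 3/45 + 3/45 + 7/45 + 9/45 + 1/45
= 23/45
= 0.5111

0.5111


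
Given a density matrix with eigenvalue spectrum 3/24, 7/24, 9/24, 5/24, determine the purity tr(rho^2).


tr(rho^2) = sum of eigenvalues squared
= (3/24)^2 + (7/24)^2 + (9/24)^2 + (5/24)^2
= (9 + 49 + 81 + 25) / 576
= 164/576
= 0.2847

0.2847


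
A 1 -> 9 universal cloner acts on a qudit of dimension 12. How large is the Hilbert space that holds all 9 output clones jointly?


Output space = H^(tensor 9) where dim(H) = 12
dim = 12^9
= 144 (after 2 factors)
= 1728 (after 3 factors)
= 20736 (after 4 factors)
= 248832 (after 5 factors)
= 2985984 (after 6 factors)
= 35831808 (after 7 factors)
= 429981696 (after 8 factors)
= 5159780352 (after 9 factors)
= 5159780352

5159780352


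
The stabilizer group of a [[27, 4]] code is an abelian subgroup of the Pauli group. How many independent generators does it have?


For an [[n,k]] stabilizer code:
Number of stabilizer generators = n - k
= 27 - 4
= 23

23


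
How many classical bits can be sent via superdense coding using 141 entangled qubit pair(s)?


Superdense coding allows 2 classical bits per shared entangled pair.
141 pair(s) -> 2 * 141 = 282 classical bits

282


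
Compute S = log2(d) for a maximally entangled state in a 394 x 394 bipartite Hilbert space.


For a maximally entangled state in d x d:
S = log2(d) = log2(394)
= 8.6221

8.6221


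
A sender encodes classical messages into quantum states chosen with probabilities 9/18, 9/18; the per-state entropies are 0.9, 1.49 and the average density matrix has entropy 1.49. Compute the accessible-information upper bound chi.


chi = S(rho) - sum_i p_i * S(rho_i)
Weighted entropy = 9/18 * 0.9 + 9/18 * 1.49
= 1.1950
chi = 1.49 - 1.1950
= 0.2950

0.2950


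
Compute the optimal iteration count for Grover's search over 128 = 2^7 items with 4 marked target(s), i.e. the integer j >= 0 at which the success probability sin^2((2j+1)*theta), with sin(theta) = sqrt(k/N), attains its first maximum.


After j Grover iterations the success probability is P(j) = sin^2((2j+1)*theta), where sin(theta) = sqrt(k/N).
N = 2^7 = 128, k = 4
sin(theta) = sqrt(k/N) = 0.1767766953
theta = arcsin(sqrt(k/N)) = 0.1777106008 rad
P(j) reaches its first maximum when (2j+1)*theta is as close as possible to pi/2, i.e. j = round(pi/(4*theta) - 1/2).
pi/(4*theta) - 1/2 = 3.9195
(For comparison, the common estimate pi/4 * sqrt(N/k) = 4.4429; the exact maximiser is used here.)
Optimal iterations = 4

4


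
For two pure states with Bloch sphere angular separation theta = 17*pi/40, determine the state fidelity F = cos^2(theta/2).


For states separated by angle theta on Bloch sphere:
F = cos^2(theta/2)
theta = 17*pi/40 = 1.3352
theta/2 = 0.6676
cos(theta/2) = 0.7853
F = 0.6167

0.6167


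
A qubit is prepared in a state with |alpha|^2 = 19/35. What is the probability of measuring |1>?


|alpha|^2 = 19/35 = 0.5429
|beta|^2 = 1 - 19/35 = 16/35 = 0.4571
P(|1>) = |beta|^2 = 0.4571

0.4571


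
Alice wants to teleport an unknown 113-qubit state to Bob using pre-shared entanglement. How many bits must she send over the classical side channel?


Quantum teleportation requires 2 classical bits per qubit teleported.
113 qubit(s) -> 2 * 113 = 226 classical bits

226


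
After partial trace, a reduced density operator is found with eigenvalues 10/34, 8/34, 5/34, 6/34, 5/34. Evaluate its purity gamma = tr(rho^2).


tr(rho^2) = sum of eigenvalues squared
= (10/34)^2 + (8/34)^2 + (5/34)^2 + (6/34)^2 + (5/34)^2
= (100 + 64 + 25 + 36 + 25) / 1156
= 250/1156
= 0.2163

0.2163


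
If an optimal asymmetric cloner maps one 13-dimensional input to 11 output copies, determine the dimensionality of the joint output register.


Output space = H^(tensor 11) where dim(H) = 13
dim = 13^11
= 169 (after 2 factors)
= 2197 (after 3 factors)
= 28561 (after 4 factors)
= 371293 (after 5 factors)
= 4826809 (after 6 factors)
= 62748517 (after 7 factors)
= 815730721 (after 8 factors)
= 10604499373 (after 9 factors)
= 137858491849 (after 10 factors)
= 1792160394037 (after 11 factors)
= 1792160394037

1792160394037


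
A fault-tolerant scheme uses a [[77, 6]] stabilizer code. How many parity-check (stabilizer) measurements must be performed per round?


For an [[n,k]] stabilizer code:
Number of stabilizer generators = n - k
= 77 - 6
= 71

71


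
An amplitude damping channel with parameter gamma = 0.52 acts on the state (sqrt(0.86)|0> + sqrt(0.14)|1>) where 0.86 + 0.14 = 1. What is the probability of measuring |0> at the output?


For amplitude damping with parameter gamma on state sqrt(a)|0> + sqrt(b)|1>:
alpha^2 = 0.86, beta^2 = 0.14
P(|0>) = alpha^2 + gamma * beta^2
= 0.86 + 0.52 * 0.14
= 0.86 + 0.0728
= 0.9328

0.9328


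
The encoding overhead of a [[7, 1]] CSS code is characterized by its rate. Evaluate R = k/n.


Code rate R = k/n
= 1/7
= 0.1429

0.1429


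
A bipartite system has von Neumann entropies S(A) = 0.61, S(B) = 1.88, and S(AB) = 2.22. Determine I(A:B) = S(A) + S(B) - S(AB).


I(A:B) = S(A) + S(B) - S(AB)
= 0.61 + 1.88 - 2.22
= 0.2700

0.2700


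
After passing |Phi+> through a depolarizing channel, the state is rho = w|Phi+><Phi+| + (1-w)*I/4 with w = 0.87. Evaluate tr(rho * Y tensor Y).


|Phi+> = (|00> + |11>)/sqrt(2)
For the pure Bell state, <Y_A Y_B> = -1 (Bell-state Pauli correlator).
The maximally-mixed part I/4 has tr(I/4 * P tensor P) = 0 for any traceless Pauli P.
So <Y_A Y_B>_rho = w * (-1) + (1 - w) * 0
= 0.87 * (-1)
= -0.8700

-0.8700


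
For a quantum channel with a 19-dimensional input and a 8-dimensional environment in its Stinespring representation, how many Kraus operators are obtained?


Tracing out the environment in an orthonormal basis {|i>_E} gives Kraus operators K_i = <i|_E U |0>_E.
Number of Kraus operators = dim(H_env) = d_env
= 8

8


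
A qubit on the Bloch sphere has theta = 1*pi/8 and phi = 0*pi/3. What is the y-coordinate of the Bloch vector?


theta = 0.3927, phi = 0.0000
r_y = sin(theta)*sin(phi) = 0.3827 * 0.0000
r_y = 0.0000

0.0000


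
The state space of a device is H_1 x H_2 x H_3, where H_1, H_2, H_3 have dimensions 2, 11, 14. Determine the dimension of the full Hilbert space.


dim(H_1 x H_2 x H_3) = 2 * 11 * 14
= 22 * 14
= 308

308


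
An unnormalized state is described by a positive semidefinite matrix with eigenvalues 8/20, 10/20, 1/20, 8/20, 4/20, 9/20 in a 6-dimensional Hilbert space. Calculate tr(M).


tr(M) = sum of eigenvalues
= 8/20 + 10/20 + 1/20 + 8/20 + 4/20 + 9/20
= 40/20
= 2.0000

2.0000


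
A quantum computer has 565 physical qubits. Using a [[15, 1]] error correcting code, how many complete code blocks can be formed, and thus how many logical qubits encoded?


Each code block uses 15 physical qubits for 1 logical qubit(s).
Number of complete blocks = floor(565 / 15) = 37
Logical qubits = 37 * 1
= 37

37


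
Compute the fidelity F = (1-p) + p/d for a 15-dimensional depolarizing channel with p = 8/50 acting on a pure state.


F = (1-p) + p/d
= (1 - 0.1600) + 0.1600/15
= 0.8400 + 0.0107
= 0.8507

0.8507


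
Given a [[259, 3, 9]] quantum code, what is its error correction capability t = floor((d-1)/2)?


Code parameters: [[259, 3, 9]], distance d = 9.
Number of correctable errors = floor((d-1)/2)
= floor((9 - 1)/2)
= floor(8/2)
= 4

4


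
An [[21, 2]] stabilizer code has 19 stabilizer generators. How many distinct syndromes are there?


Each stabilizer generator gives a binary (+1 or -1) measurement outcome.
With 19 independent generators:
Total syndromes = 2^19
= 524288

524288


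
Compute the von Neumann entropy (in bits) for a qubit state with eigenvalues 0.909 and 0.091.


S = -p*log2(p) - (1-p)*log2(1-p)
p = 0.9090, 1-p = 0.0910
= -0.9090 * log2(0.9090) - 0.0910 * log2(0.0910)
= -(-0.1251) - (-0.3147)
= 0.4398

0.4398


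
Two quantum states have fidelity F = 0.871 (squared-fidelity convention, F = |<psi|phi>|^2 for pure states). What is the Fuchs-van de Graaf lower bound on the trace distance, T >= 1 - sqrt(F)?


Fuchs-van de Graaf (squared-fidelity convention): 1 - sqrt(F) <= T <= sqrt(1 - F).
Lower bound: T >= 1 - sqrt(F)
sqrt(F) = sqrt(0.871) = 0.9333
T >= 1 - 0.9333
T >= 0.0667

0.0667


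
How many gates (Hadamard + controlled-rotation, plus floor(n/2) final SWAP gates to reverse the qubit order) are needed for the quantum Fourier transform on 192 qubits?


Hadamard gates: 192
Controlled rotations: n*(n-1)/2 = 192*191/2 = 18336
SWAP gates: floor(n/2) = floor(192/2) = 96
Total = 192 + 18336 + 96
= 18624

18624


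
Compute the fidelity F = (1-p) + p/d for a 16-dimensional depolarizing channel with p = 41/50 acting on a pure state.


F = (1-p) + p/d
= (1 - 0.8200) + 0.8200/16
= 0.1800 + 0.0512
= 0.2313

0.2313


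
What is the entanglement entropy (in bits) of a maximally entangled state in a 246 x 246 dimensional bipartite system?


For a maximally entangled state in d x d:
S = log2(d) = log2(246)
= 7.9425

7.9425


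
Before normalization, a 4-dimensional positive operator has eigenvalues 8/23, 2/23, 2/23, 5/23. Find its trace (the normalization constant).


tr(M) = sum of eigenvalues
= 8/23 + 2/23 + 2/23 + 5/23
= 17/23
= 0.7391

0.7391


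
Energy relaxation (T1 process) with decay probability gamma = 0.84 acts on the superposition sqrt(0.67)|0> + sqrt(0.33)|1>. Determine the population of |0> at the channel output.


For amplitude damping with parameter gamma on state sqrt(a)|0> + sqrt(b)|1>:
alpha^2 = 0.67, beta^2 = 0.33
P(|0>) = alpha^2 + gamma * beta^2
= 0.67 + 0.84 * 0.33
= 0.67 + 0.2772
= 0.9472

0.9472


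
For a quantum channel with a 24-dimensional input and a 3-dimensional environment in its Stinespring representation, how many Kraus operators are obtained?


Tracing out the environment in an orthonormal basis {|i>_E} gives Kraus operators K_i = <i|_E U |0>_E.
Number of Kraus operators = dim(H_env) = d_env
= 3

3


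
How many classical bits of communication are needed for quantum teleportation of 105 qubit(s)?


Quantum teleportation requires 2 classical bits per qubit teleported.
105 qubit(s) -> 2 * 105 = 210 classical bits

210


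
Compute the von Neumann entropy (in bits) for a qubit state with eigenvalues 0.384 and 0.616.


S = -p*log2(p) - (1-p)*log2(1-p)
p = 0.3840, 1-p = 0.6160
= -0.3840 * log2(0.3840) - 0.6160 * log2(0.6160)
= -(-0.5302) - (-0.4306)
= 0.9608

0.9608


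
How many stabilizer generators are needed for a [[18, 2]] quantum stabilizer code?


For an [[n,k]] stabilizer code:
Number of stabilizer generators = n - k
= 18 - 2
= 16

16


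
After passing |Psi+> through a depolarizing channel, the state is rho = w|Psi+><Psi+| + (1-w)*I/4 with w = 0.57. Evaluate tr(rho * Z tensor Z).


|Psi+> = (|01> + |10>)/sqrt(2)
For the pure Bell state, <Z_A Z_B> = -1 (Bell-state Pauli correlator).
The maximally-mixed part I/4 has tr(I/4 * P tensor P) = 0 for any traceless Pauli P.
So <Z_A Z_B>_rho = w * (-1) + (1 - w) * 0
= 0.57 * (-1)
= -0.5700

-0.5700


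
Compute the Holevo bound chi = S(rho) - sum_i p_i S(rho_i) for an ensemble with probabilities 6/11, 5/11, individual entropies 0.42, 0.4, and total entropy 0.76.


chi = S(rho) - sum_i p_i * S(rho_i)
Weighted entropy = 6/11 * 0.42 + 5/11 * 0.4
= 0.4109
chi = 0.76 - 0.4109
= 0.3491

0.3491


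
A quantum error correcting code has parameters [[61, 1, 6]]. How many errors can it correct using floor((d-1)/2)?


Code parameters: [[61, 1, 6]], distance d = 6.
Number of correctable errors = floor((d-1)/2)
= floor((6 - 1)/2)
= floor(5/2)
= 2

2


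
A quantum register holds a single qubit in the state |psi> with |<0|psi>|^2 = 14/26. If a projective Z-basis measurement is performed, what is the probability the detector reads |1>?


|alpha|^2 = 14/26 = 0.5385
|beta|^2 = 1 - 14/26 = 12/26 = 0.4615
P(|1>) = |beta|^2 = 0.4615

0.4615


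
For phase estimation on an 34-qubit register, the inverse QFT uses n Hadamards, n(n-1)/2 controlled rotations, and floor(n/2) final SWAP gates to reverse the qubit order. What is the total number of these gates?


Hadamard gates: 34
Controlled rotations: n*(n-1)/2 = 34*33/2 = 561
SWAP gates: floor(n/2) = floor(34/2) = 17
Total = 34 + 561 + 17
= 612

612


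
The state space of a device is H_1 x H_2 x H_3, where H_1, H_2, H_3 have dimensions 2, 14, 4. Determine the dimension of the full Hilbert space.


dim(H_1 x H_2 x H_3) = 2 * 14 * 4
= 28 * 4
= 112

112


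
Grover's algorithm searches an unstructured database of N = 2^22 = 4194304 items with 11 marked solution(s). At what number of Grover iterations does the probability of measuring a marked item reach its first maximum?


After j Grover iterations the success probability is P(j) = sin^2((2j+1)*theta), where sin(theta) = sqrt(k/N).
N = 2^22 = 4194304, k = 11
sin(theta) = sqrt(k/N) = 0.001619445698
theta = arcsin(sqrt(k/N)) = 0.001619446406 rad
P(j) reaches its first maximum when (2j+1)*theta is as close as possible to pi/2, i.e. j = round(pi/(4*theta) - 1/2).
pi/(4*theta) - 1/2 = 484.4794
(For comparison, the common estimate pi/4 * sqrt(N/k) = 484.9796; the exact maximiser is used here.)
Optimal iterations = 484

484


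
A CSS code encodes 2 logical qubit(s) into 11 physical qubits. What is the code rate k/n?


Code rate R = k/n
= 2/11
= 0.1818

0.1818


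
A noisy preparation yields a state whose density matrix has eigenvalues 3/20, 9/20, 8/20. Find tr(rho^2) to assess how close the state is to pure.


tr(rho^2) = sum of eigenvalues squared
= (3/20)^2 + (9/20)^2 + (8/20)^2
= (9 + 81 + 64) / 400
= 154/400
= 0.3850

0.3850


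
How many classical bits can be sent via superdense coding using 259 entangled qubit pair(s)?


Superdense coding allows 2 classical bits per shared entangled pair.
259 pair(s) -> 2 * 259 = 518 classical bits

518


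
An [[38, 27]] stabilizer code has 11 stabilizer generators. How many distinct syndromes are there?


Each stabilizer generator gives a binary (+1 or -1) measurement outcome.
With 11 independent generators:
Total syndromes = 2^11
= 2048

2048


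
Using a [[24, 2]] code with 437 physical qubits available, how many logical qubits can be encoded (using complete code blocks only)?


Each code block uses 24 physical qubits for 2 logical qubit(s).
Number of complete blocks = floor(437 / 24) = 18
Logical qubits = 18 * 2
= 36

36


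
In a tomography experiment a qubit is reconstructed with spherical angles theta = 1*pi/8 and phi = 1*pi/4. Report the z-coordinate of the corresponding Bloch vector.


theta = 0.3927, phi = 0.7854
r_z = cos(theta) = 0.9239

0.9239


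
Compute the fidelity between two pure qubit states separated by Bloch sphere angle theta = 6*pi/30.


For states separated by angle theta on Bloch sphere:
F = cos^2(theta/2)
theta = 6*pi/30 = 0.6283
theta/2 = 0.3142
cos(theta/2) = 0.9511
F = 0.9045

0.9045


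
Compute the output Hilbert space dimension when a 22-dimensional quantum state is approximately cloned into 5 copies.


Output space = H^(tensor 5) where dim(H) = 22
dim = 22^5
= 484 (after 2 factors)
= 10648 (after 3 factors)
= 234256 (after 4 factors)
= 5153632 (after 5 factors)
= 5153632

5153632


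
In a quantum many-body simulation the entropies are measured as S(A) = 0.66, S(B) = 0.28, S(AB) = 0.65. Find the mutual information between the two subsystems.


I(A:B) = S(A) + S(B) - S(AB)
= 0.66 + 0.28 - 0.65
= 0.2900

0.2900


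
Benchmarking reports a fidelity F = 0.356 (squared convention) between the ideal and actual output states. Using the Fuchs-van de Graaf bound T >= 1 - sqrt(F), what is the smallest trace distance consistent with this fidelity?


Fuchs-van de Graaf (squared-fidelity convention): 1 - sqrt(F) <= T <= sqrt(1 - F).
Lower bound: T >= 1 - sqrt(F)
sqrt(F) = sqrt(0.356) = 0.5967
T >= 1 - 0.5967
T >= 0.4033

0.4033


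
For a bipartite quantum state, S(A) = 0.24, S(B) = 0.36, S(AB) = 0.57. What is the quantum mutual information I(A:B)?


I(A:B) = S(A) + S(B) - S(AB)
= 0.24 + 0.36 - 0.57
= 0.0300

0.0300


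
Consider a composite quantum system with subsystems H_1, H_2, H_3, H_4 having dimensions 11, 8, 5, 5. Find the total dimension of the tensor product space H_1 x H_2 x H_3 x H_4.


dim(H_1 x H_2 x H_3 x H_4) = 11 * 8 * 5 * 5
= 88 * 5 * 5
= 440 * 5
= 2200

2200


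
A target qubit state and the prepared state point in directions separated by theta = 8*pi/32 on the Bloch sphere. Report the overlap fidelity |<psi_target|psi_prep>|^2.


For states separated by angle theta on Bloch sphere:
F = cos^2(theta/2)
theta = 8*pi/32 = 0.7854
theta/2 = 0.3927
cos(theta/2) = 0.9239
F = 0.8536

0.8536


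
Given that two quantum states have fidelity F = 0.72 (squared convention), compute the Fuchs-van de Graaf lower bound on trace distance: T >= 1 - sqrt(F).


Fuchs-van de Graaf (squared-fidelity convention): 1 - sqrt(F) <= T <= sqrt(1 - F).
Lower bound: T >= 1 - sqrt(F)
sqrt(F) = sqrt(0.72) = 0.8485
T >= 1 - 0.8485
T >= 0.1515

0.1515


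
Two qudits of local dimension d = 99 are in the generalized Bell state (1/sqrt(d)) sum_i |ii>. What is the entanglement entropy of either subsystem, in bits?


For a maximally entangled state in d x d:
S = log2(d) = log2(99)
= 6.6294

6.6294


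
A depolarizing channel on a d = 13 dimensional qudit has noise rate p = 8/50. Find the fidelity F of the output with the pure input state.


F = (1-p) + p/d
= (1 - 0.1600) + 0.1600/13
= 0.8400 + 0.0123
= 0.8523

0.8523


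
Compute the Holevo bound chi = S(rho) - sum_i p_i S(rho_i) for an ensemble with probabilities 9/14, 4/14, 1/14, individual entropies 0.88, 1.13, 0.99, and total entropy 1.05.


chi = S(rho) - sum_i p_i * S(rho_i)
Weighted entropy = 9/14 * 0.88 + 4/14 * 1.13 + 1/14 * 0.99
= 0.9593
chi = 1.05 - 0.9593
= 0.0907

0.0907


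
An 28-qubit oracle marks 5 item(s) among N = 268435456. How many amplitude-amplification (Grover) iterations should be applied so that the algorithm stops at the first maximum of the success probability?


After j Grover iterations the success probability is P(j) = sin^2((2j+1)*theta), where sin(theta) = sqrt(k/N).
N = 2^28 = 268435456, k = 5
sin(theta) = sqrt(k/N) = 0.0001364787584
theta = arcsin(sqrt(k/N)) = 0.0001364787588 rad
P(j) reaches its first maximum when (2j+1)*theta is as close as possible to pi/2, i.e. j = round(pi/(4*theta) - 1/2).
pi/(4*theta) - 1/2 = 5754.2282
(For comparison, the common estimate pi/4 * sqrt(N/k) = 5754.7282; the exact maximiser is used here.)
Optimal iterations = 5754

5754


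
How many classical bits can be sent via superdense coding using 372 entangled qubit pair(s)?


Superdense coding allows 2 classical bits per shared entangled pair.
372 pair(s) -> 2 * 372 = 744 classical bits

744
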